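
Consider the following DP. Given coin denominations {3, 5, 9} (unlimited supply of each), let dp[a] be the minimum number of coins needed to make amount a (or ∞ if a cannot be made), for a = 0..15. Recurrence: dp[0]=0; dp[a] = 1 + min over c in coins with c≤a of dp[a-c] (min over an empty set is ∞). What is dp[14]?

 a  0  1  2  3  4  5  6  7  8  9 10 11 12 13 14 15
dp  0  -  -  1  -  1  2  -  2  1  2  3  2  3  2  3
(- denotes ∞ / unreachable)

2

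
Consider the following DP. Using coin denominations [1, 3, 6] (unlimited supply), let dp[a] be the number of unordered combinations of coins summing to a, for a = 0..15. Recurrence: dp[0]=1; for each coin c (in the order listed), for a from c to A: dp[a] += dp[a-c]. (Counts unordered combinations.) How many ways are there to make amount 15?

12

after  coin     0     1     2     3     4     5     6     7     8     9    10    11    12    13    14    15
          1     1     1     1     1     1     1     1     1     1     1     1     1     1     1     1     1
          3     1     1     1     2     2     2     3     3     3     4     4     4     5     5     5     6
          6     1     1     1     2     2     2     4     4     4     6     6     6     9     9     9    12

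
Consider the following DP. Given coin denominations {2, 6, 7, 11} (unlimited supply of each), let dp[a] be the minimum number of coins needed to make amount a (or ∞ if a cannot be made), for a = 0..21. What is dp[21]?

3

 a  0  1  2  3  4  5  6  7  8  9 10 11 12 13 14 15 16 17 18 19 20 21
dp  0  -  1  -  2  -  1  1  2  2  3  1  2  2  2  3  3  2  2  3  3  3
(- denotes ∞ / unreachable)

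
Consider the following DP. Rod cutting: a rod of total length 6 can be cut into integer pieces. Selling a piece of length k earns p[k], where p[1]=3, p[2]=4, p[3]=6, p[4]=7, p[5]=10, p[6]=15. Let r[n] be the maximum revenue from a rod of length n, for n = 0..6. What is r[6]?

   n    0    1    2    3    4    5    6
r[n]    0    3    6    9   12   15   18

18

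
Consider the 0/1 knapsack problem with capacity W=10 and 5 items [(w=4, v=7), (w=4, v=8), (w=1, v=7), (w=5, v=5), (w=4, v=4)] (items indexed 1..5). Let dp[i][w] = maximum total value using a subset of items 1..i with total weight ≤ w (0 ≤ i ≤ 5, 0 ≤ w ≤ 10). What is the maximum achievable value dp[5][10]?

22

i\w   0   1   2   3   4   5   6   7   8   9  10
  0   0   0   0   0   0   0   0   0   0   0   0
  1   0   0   0   0   7   7   7   7   7   7   7
  2   0   0   0   0   8   8   8   8  15  15  15
  3   0   7   7   7   8  15  15  15  15  22  22
  4   0   7   7   7   8  15  15  15  15  22  22
  5   0   7   7   7   8  15  15  15  15  22  22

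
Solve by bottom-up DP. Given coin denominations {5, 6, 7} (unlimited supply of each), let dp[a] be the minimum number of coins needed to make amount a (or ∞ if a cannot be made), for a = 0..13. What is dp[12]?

 a  0  1  2  3  4  5  6  7  8  9 10 11 12 13
dp  0  -  -  -  -  1  1  1  -  -  2  2  2  2
(- denotes ∞ / unreachable)

2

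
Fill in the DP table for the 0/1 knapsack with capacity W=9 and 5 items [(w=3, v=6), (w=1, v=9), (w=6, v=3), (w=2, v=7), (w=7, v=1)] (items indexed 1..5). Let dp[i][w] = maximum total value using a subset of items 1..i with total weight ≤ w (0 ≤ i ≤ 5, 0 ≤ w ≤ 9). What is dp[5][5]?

i\w   0   1   2   3   4   5   6   7   8   9
  0   0   0   0   0   0   0   0   0   0   0
  1   0   0   0   6   6   6   6   6   6   6
  2   0   9   9   9  15  15  15  15  15  15
  3   0   9   9   9  15  15  15  15  15  15
  4   0   9   9  16  16  16  22  22  22  22
  5   0   9   9  16  16  16  22  22  22  22

16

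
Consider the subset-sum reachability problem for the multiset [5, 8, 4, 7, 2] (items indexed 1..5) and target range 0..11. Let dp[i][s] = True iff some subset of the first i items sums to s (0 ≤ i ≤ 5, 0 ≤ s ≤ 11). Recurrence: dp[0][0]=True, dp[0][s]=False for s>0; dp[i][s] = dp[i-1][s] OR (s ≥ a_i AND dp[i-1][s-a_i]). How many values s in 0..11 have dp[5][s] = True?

i\s   0   1   2   3   4   5   6   7   8   9  10  11
  0   T   F   F   F   F   F   F   F   F   F   F   F
  1   T   F   F   F   F   T   F   F   F   F   F   F
  2   T   F   F   F   F   T   F   F   T   F   F   F
  3   T   F   F   F   T   T   F   F   T   T   F   F
  4   T   F   F   F   T   T   F   T   T   T   F   T
  5   T   F   T   F   T   T   T   T   T   T   T   T

10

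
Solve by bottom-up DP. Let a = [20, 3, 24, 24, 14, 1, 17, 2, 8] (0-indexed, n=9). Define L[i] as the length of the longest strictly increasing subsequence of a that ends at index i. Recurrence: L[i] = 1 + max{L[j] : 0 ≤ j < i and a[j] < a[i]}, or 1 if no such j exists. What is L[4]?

2

   i    0    1    2    3    4    5    6    7    8
a[i]   20    3   24   24   14    1   17    2    8
L[i]    1    1    2    2    2    1    3    2    3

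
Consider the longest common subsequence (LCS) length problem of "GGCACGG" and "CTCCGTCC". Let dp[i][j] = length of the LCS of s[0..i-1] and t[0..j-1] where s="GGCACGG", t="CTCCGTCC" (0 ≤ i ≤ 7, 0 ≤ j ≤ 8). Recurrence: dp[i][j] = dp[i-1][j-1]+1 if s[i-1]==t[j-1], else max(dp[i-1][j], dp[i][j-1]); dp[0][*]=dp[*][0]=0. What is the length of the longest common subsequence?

   ''  C  T  C  C  G  T  C  C
''  0  0  0  0  0  0  0  0  0
 G  0  0  0  0  0  1  1  1  1
 G  0  0  0  0  0  1  1  1  1
 C  0  1  1  1  1  1  1  2  2
 A  0  1  1  1  1  1  1  2  2
 C  0  1  1  2  2  2  2  2  3
 G  0  1  1  2  2  3  3  3  3
 G  0  1  1  2  2  3  3  3  3

3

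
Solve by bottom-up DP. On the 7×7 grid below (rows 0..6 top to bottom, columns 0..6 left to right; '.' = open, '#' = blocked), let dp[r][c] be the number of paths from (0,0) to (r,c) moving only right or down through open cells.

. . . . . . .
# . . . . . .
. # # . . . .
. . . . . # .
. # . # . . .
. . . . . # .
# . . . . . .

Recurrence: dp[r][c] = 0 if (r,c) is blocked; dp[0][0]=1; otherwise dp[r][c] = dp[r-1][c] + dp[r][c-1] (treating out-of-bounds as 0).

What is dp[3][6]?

18

r\c   0   1   2   3   4   5   6
  0   1   1   1   1   1   1   1
  1   0   1   2   3   4   5   6
  2   0   0   0   3   7  12  18
  3   0   0   0   3  10   0  18
  4   0   0   0   0  10  10  28
  5   0   0   0   0  10   0  28
  6   0   0   0   0  10  10  38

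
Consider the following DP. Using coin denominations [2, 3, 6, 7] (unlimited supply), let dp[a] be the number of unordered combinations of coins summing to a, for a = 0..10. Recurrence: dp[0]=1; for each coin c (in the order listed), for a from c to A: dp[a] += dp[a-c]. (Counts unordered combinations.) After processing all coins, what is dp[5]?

1

after  coin     0     1     2     3     4     5     6     7     8     9    10
          2     1     0     1     0     1     0     1     0     1     0     1
          3     1     0     1     1     1     1     2     1     2     2     2
          6     1     0     1     1     1     1     3     1     3     3     3
          7     1     0     1     1     1     1     3     2     3     4     4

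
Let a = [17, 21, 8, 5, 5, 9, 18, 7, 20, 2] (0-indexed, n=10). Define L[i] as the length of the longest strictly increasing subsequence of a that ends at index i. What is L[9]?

   i    0    1    2    3    4    5    6    7    8    9
a[i]   17   21    8    5    5    9   18    7   20    2
L[i]    1    2    1    1    1    2    3    2    4    1

1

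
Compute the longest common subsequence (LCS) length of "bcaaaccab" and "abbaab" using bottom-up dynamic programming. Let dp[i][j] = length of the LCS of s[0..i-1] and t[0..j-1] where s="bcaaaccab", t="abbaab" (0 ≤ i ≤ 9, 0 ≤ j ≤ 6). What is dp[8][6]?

   ''  a  b  b  a  a  b
''  0  0  0  0  0  0  0
 b  0  0  1  1  1  1  1
 c  0  0  1  1  1  1  1
 a  0  1  1  1  2  2  2
 a  0  1  1  1  2  3  3
 a  0  1  1  1  2  3  3
 c  0  1  1  1  2  3  3
 c  0  1  1  1  2  3  3
 a  0  1  1  1  2  3  3
 b  0  1  2  2  2  3  4

3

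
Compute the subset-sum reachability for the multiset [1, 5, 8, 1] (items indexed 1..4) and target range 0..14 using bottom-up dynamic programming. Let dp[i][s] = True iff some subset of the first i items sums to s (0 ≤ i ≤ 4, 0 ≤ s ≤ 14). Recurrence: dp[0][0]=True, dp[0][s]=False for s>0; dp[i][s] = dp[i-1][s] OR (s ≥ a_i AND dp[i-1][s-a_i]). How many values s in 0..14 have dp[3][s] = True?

8

i\s   0   1   2   3   4   5   6   7   8   9  10  11  12  13  14
  0   T   F   F   F   F   F   F   F   F   F   F   F   F   F   F
  1   T   T   F   F   F   F   F   F   F   F   F   F   F   F   F
  2   T   T   F   F   F   T   T   F   F   F   F   F   F   F   F
  3   T   T   F   F   F   T   T   F   T   T   F   F   F   T   T
  4   T   T   T   F   F   T   T   T   T   T   T   F   F   T   T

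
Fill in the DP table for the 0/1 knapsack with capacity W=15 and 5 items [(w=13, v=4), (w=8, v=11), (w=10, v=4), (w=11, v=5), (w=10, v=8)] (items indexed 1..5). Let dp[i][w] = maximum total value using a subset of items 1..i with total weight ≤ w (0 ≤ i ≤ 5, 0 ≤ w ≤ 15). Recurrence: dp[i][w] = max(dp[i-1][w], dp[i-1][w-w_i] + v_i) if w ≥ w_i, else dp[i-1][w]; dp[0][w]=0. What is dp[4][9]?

i\w   0   1   2   3   4   5   6   7   8   9  10  11  12  13  14  15
  0   0   0   0   0   0   0   0   0   0   0   0   0   0   0   0   0
  1   0   0   0   0   0   0   0   0   0   0   0   0   0   4   4   4
  2   0   0   0   0   0   0   0   0  11  11  11  11  11  11  11  11
  3   0   0   0   0   0   0   0   0  11  11  11  11  11  11  11  11
  4   0   0   0   0   0   0   0   0  11  11  11  11  11  11  11  11
  5   0   0   0   0   0   0   0   0  11  11  11  11  11  11  11  11

11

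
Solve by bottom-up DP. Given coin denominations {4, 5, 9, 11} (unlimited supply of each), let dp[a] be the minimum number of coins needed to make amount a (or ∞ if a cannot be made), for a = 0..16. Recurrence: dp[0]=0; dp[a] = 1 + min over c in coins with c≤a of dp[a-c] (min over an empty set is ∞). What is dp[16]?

2

 a  0  1  2  3  4  5  6  7  8  9 10 11 12 13 14 15 16
dp  0  -  -  -  1  1  -  -  2  1  2  1  3  2  2  2  2
(- denotes ∞ / unreachable)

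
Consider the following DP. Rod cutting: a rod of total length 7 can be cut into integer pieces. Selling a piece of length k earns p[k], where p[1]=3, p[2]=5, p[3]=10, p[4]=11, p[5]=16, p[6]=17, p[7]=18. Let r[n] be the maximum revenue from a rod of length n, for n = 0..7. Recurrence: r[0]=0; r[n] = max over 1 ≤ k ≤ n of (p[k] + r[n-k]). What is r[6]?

   n    0    1    2    3    4    5    6    7
r[n]    0    3    6   10   13   16   20   23

20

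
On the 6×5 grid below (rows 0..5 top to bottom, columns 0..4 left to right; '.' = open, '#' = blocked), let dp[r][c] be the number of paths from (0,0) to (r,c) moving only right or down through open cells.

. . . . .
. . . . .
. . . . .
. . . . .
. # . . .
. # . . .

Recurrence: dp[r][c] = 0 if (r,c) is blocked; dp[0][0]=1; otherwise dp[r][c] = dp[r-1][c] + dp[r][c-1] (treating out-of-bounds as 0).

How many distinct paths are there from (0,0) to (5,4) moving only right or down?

r\c   0   1   2   3   4
  0   1   1   1   1   1
  1   1   2   3   4   5
  2   1   3   6  10  15
  3   1   4  10  20  35
  4   1   0  10  30  65
  5   1   0  10  40 105

105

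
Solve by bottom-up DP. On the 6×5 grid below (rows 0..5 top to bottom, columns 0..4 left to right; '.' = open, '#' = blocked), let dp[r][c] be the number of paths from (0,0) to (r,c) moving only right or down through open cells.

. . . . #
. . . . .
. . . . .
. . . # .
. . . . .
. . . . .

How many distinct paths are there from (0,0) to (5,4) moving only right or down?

r\c   0   1   2   3   4
  0   1   1   1   1   0
  1   1   2   3   4   4
  2   1   3   6  10  14
  3   1   4  10   0  14
  4   1   5  15  15  29
  5   1   6  21  36  65

65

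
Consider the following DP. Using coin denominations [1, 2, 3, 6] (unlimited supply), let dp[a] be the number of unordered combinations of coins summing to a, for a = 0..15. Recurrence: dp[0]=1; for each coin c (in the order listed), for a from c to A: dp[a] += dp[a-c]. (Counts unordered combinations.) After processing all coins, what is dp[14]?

36

after  coin     0     1     2     3     4     5     6     7     8     9    10    11    12    13    14    15
          1     1     1     1     1     1     1     1     1     1     1     1     1     1     1     1     1
          2     1     1     2     2     3     3     4     4     5     5     6     6     7     7     8     8
          3     1     1     2     3     4     5     7     8    10    12    14    16    19    21    24    27
          6     1     1     2     3     4     5     8     9    12    15    18    21    27    30    36    42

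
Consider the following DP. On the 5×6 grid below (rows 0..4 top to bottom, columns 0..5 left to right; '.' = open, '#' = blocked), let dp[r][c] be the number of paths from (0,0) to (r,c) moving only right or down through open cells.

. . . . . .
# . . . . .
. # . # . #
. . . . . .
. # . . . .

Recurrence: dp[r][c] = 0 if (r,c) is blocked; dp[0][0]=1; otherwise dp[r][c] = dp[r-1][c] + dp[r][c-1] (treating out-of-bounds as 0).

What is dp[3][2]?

2

r\c   0   1   2   3   4   5
  0   1   1   1   1   1   1
  1   0   1   2   3   4   5
  2   0   0   2   0   4   0
  3   0   0   2   2   6   6
  4   0   0   2   4  10  16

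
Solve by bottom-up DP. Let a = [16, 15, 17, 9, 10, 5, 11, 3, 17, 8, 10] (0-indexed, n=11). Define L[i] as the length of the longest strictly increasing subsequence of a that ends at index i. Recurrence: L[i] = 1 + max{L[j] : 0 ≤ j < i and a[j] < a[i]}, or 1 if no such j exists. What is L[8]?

   i    0    1    2    3    4    5    6    7    8    9   10
a[i]   16   15   17    9   10    5   11    3   17    8   10
L[i]    1    1    2    1    2    1    3    1    4    2    3

4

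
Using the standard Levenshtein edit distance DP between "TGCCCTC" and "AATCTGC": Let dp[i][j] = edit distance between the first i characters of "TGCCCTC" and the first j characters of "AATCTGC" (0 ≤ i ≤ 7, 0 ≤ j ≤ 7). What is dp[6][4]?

   ''  A  A  T  C  T  G  C
''  0  1  2  3  4  5  6  7
 T  1  1  2  2  3  4  5  6
 G  2  2  2  3  3  4  4  5
 C  3  3  3  3  3  4  5  4
 C  4  4  4  4  3  4  5  5
 C  5  5  5  5  4  4  5  5
 T  6  6  6  5  5  4  5  6
 C  7  7  7  6  5  5  5  5

5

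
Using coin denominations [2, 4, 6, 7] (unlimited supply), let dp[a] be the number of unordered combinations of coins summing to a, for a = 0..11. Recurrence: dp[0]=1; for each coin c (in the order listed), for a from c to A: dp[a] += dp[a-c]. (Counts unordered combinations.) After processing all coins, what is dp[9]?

1

after  coin     0     1     2     3     4     5     6     7     8     9    10    11
          2     1     0     1     0     1     0     1     0     1     0     1     0
          4     1     0     1     0     2     0     2     0     3     0     3     0
          6     1     0     1     0     2     0     3     0     4     0     5     0
          7     1     0     1     0     2     0     3     1     4     1     5     2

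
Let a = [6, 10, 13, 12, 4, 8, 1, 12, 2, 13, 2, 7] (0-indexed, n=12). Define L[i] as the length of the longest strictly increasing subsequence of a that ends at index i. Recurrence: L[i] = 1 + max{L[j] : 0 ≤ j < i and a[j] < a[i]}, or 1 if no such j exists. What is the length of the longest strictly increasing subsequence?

   i    0    1    2    3    4    5    6    7    8    9   10   11
a[i]    6   10   13   12    4    8    1   12    2   13    2    7
L[i]    1    2    3    3    1    2    1    3    2    4    2    3

4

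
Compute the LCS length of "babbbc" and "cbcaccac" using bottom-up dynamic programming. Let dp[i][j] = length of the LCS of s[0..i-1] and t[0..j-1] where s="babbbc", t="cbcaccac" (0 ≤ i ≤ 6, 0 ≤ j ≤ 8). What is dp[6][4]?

2

   ''  c  b  c  a  c  c  a  c
''  0  0  0  0  0  0  0  0  0
 b  0  0  1  1  1  1  1  1  1
 a  0  0  1  1  2  2  2  2  2
 b  0  0  1  1  2  2  2  2  2
 b  0  0  1  1  2  2  2  2  2
 b  0  0  1  1  2  2  2  2  2
 c  0  1  1  2  2  3  3  3  3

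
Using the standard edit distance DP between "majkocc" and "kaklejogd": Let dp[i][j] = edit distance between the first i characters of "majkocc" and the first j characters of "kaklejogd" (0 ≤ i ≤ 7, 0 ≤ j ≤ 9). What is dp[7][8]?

7

   ''  k  a  k  l  e  j  o  g  d
''  0  1  2  3  4  5  6  7  8  9
 m  1  1  2  3  4  5  6  7  8  9
 a  2  2  1  2  3  4  5  6  7  8
 j  3  3  2  2  3  4  4  5  6  7
 k  4  3  3  2  3  4  5  5  6  7
 o  5  4  4  3  3  4  5  5  6  7
 c  6  5  5  4  4  4  5  6  6  7
 c  7  6  6  5  5  5  5  6  7  7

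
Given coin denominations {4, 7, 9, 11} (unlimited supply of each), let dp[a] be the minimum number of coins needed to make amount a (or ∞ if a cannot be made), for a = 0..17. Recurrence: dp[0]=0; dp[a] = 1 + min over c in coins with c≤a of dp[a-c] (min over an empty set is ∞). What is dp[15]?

2

 a  0  1  2  3  4  5  6  7  8  9 10 11 12 13 14 15 16 17
dp  0  -  -  -  1  -  -  1  2  1  -  1  3  2  2  2  2  3
(- denotes ∞ / unreachable)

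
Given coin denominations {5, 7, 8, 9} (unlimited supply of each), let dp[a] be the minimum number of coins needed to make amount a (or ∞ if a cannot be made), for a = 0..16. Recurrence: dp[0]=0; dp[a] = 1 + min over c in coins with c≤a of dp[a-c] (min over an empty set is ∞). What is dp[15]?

2

 a  0  1  2  3  4  5  6  7  8  9 10 11 12 13 14 15 16
dp  0  -  -  -  -  1  -  1  1  1  2  -  2  2  2  2  2
(- denotes ∞ / unreachable)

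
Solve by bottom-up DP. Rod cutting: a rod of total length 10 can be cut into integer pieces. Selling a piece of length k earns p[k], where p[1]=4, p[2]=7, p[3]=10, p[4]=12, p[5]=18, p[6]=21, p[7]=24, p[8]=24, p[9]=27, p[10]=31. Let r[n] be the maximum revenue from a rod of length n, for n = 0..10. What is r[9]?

36

   n    0    1    2    3    4    5    6    7    8    9   10
r[n]    0    4    8   12   16   20   24   28   32   36   40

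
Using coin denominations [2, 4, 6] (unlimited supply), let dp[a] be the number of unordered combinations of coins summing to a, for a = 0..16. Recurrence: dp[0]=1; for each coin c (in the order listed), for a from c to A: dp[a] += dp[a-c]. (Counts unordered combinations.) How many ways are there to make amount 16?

10

after  coin     0     1     2     3     4     5     6     7     8     9    10    11    12    13    14    15    16
          2     1     0     1     0     1     0     1     0     1     0     1     0     1     0     1     0     1
          4     1     0     1     0     2     0     2     0     3     0     3     0     4     0     4     0     5
          6     1     0     1     0     2     0     3     0     4     0     5     0     7     0     8     0    10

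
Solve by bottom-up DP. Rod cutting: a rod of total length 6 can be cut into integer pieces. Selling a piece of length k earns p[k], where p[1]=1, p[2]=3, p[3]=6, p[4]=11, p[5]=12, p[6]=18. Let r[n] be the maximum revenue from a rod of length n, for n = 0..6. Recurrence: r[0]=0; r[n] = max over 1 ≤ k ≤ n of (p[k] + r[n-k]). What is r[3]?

6

   n    0    1    2    3    4    5    6
r[n]    0    1    3    6   11   12   18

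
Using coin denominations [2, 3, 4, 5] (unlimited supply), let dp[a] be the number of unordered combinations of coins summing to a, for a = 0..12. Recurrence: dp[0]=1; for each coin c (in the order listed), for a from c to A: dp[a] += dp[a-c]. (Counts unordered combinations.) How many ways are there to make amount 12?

10

after  coin     0     1     2     3     4     5     6     7     8     9    10    11    12
          2     1     0     1     0     1     0     1     0     1     0     1     0     1
          3     1     0     1     1     1     1     2     1     2     2     2     2     3
          4     1     0     1     1     2     1     3     2     4     3     5     4     7
          5     1     0     1     1     2     2     3     3     5     5     7     7    10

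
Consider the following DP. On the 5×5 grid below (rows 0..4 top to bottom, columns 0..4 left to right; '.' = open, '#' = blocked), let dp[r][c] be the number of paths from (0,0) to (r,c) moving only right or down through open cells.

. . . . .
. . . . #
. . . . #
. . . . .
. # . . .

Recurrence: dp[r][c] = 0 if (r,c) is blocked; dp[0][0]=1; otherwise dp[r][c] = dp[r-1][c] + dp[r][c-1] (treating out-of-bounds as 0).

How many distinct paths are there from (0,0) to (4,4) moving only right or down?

r\c   0   1   2   3   4
  0   1   1   1   1   1
  1   1   2   3   4   0
  2   1   3   6  10   0
  3   1   4  10  20  20
  4   1   0  10  30  50

50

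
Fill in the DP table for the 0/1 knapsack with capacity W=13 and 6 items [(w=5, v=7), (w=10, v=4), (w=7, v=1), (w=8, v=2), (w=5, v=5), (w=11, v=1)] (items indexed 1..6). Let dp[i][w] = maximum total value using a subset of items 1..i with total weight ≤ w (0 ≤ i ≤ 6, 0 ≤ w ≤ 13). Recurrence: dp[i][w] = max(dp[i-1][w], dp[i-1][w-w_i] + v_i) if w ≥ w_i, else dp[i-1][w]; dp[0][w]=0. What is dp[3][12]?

8

i\w   0   1   2   3   4   5   6   7   8   9  10  11  12  13
  0   0   0   0   0   0   0   0   0   0   0   0   0   0   0
  1   0   0   0   0   0   7   7   7   7   7   7   7   7   7
  2   0   0   0   0   0   7   7   7   7   7   7   7   7   7
  3   0   0   0   0   0   7   7   7   7   7   7   7   8   8
  4   0   0   0   0   0   7   7   7   7   7   7   7   8   9
  5   0   0   0   0   0   7   7   7   7   7  12  12  12  12
  6   0   0   0   0   0   7   7   7   7   7  12  12  12  12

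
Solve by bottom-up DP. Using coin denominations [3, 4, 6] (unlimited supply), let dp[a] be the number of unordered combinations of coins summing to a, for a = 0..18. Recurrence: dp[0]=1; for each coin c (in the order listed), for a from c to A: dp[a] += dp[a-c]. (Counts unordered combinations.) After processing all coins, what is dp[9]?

after  coin     0     1     2     3     4     5     6     7     8     9    10    11    12    13    14    15    16    17    18
          3     1     0     0     1     0     0     1     0     0     1     0     0     1     0     0     1     0     0     1
          4     1     0     0     1     1     0     1     1     1     1     1     1     2     1     1     2     2     1     2
          6     1     0     0     1     1     0     2     1     1     2     2     1     4     2     2     4     4     2     6

2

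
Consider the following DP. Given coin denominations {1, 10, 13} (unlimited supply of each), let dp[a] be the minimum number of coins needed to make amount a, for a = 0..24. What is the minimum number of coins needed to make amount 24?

3

 a  0  1  2  3  4  5  6  7  8  9 10 11 12 13 14 15 16 17 18 19 20 21 22 23 24
dp  0  1  2  3  4  5  6  7  8  9  1  2  3  1  2  3  4  5  6  7  2  3  4  2  3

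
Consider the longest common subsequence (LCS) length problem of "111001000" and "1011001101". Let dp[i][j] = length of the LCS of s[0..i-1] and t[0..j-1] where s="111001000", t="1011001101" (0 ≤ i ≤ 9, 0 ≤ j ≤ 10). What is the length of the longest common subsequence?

   ''  1  0  1  1  0  0  1  1  0  1
''  0  0  0  0  0  0  0  0  0  0  0
 1  0  1  1  1  1  1  1  1  1  1  1
 1  0  1  1  2  2  2  2  2  2  2  2
 1  0  1  1  2  3  3  3  3  3  3  3
 0  0  1  2  2  3  4  4  4  4  4  4
 0  0  1  2  2  3  4  5  5  5  5  5
 1  0  1  2  3  3  4  5  6  6  6  6
 0  0  1  2  3  3  4  5  6  6  7  7
 0  0  1  2  3  3  4  5  6  6  7  7
 0  0  1  2  3  3  4  5  6  6  7  7

7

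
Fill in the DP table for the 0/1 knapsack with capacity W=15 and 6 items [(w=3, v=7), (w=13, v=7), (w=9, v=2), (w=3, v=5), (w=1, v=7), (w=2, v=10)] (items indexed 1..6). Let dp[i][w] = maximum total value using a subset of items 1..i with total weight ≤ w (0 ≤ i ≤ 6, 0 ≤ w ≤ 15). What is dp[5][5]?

14

i\w   0   1   2   3   4   5   6   7   8   9  10  11  12  13  14  15
  0   0   0   0   0   0   0   0   0   0   0   0   0   0   0   0   0
  1   0   0   0   7   7   7   7   7   7   7   7   7   7   7   7   7
  2   0   0   0   7   7   7   7   7   7   7   7   7   7   7   7   7
  3   0   0   0   7   7   7   7   7   7   7   7   7   9   9   9   9
  4   0   0   0   7   7   7  12  12  12  12  12  12  12  12  12  14
  5   0   7   7   7  14  14  14  19  19  19  19  19  19  19  19  19
  6   0   7  10  17  17  17  24  24  24  29  29  29  29  29  29  29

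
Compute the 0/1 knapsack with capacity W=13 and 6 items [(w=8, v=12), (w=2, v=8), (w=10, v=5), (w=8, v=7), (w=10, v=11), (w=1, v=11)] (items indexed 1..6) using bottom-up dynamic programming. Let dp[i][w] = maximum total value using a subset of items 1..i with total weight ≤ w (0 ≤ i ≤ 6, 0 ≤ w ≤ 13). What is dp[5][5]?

i\w   0   1   2   3   4   5   6   7   8   9  10  11  12  13
  0   0   0   0   0   0   0   0   0   0   0   0   0   0   0
  1   0   0   0   0   0   0   0   0  12  12  12  12  12  12
  2   0   0   8   8   8   8   8   8  12  12  20  20  20  20
  3   0   0   8   8   8   8   8   8  12  12  20  20  20  20
  4   0   0   8   8   8   8   8   8  12  12  20  20  20  20
  5   0   0   8   8   8   8   8   8  12  12  20  20  20  20
  6   0  11  11  19  19  19  19  19  19  23  23  31  31  31

8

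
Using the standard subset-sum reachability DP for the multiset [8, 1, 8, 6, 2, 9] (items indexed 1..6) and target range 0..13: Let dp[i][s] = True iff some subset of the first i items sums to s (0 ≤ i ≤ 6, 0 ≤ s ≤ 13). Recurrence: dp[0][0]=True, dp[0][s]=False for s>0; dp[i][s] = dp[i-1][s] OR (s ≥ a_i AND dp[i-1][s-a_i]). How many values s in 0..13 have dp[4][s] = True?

6

i\s   0   1   2   3   4   5   6   7   8   9  10  11  12  13
  0   T   F   F   F   F   F   F   F   F   F   F   F   F   F
  1   T   F   F   F   F   F   F   F   T   F   F   F   F   F
  2   T   T   F   F   F   F   F   F   T   T   F   F   F   F
  3   T   T   F   F   F   F   F   F   T   T   F   F   F   F
  4   T   T   F   F   F   F   T   T   T   T   F   F   F   F
  5   T   T   T   T   F   F   T   T   T   T   T   T   F   F
  6   T   T   T   T   F   F   T   T   T   T   T   T   T   F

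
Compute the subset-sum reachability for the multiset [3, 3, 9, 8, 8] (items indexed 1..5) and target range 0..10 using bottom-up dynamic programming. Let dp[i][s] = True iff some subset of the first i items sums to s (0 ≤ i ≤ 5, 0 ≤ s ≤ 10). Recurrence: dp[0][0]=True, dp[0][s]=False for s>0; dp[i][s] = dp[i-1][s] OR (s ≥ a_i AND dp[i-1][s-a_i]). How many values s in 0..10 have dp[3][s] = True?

i\s   0   1   2   3   4   5   6   7   8   9  10
  0   T   F   F   F   F   F   F   F   F   F   F
  1   T   F   F   T   F   F   F   F   F   F   F
  2   T   F   F   T   F   F   T   F   F   F   F
  3   T   F   F   T   F   F   T   F   F   T   F
  4   T   F   F   T   F   F   T   F   T   T   F
  5   T   F   F   T   F   F   T   F   T   T   F

4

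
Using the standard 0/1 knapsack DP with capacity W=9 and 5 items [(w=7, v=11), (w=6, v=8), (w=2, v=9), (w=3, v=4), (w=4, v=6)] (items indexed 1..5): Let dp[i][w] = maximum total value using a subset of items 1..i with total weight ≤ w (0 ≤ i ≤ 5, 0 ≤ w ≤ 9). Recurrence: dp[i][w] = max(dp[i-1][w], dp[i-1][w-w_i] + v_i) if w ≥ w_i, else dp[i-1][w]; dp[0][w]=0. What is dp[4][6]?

i\w   0   1   2   3   4   5   6   7   8   9
  0   0   0   0   0   0   0   0   0   0   0
  1   0   0   0   0   0   0   0  11  11  11
  2   0   0   0   0   0   0   8  11  11  11
  3   0   0   9   9   9   9   9  11  17  20
  4   0   0   9   9   9  13  13  13  17  20
  5   0   0   9   9   9  13  15  15  17  20

13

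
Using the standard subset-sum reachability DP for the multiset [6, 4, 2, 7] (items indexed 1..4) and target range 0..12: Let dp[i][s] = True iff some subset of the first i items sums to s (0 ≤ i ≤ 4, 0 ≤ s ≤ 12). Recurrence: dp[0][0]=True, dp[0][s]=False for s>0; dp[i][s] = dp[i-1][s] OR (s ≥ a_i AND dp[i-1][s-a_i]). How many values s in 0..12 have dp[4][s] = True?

i\s   0   1   2   3   4   5   6   7   8   9  10  11  12
  0   T   F   F   F   F   F   F   F   F   F   F   F   F
  1   T   F   F   F   F   F   T   F   F   F   F   F   F
  2   T   F   F   F   T   F   T   F   F   F   T   F   F
  3   T   F   T   F   T   F   T   F   T   F   T   F   T
  4   T   F   T   F   T   F   T   T   T   T   T   T   T

10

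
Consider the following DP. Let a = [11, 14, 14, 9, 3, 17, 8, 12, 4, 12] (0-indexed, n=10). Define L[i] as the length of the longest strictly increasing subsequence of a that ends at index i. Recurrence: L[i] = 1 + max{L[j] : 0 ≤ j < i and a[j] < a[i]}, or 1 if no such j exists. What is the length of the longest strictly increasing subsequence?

3

   i    0    1    2    3    4    5    6    7    8    9
a[i]   11   14   14    9    3   17    8   12    4   12
L[i]    1    2    2    1    1    3    2    3    2    3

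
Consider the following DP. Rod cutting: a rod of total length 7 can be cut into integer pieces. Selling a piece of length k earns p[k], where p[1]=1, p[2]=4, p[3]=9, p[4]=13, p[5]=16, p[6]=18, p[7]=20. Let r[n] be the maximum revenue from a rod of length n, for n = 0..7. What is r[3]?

   n    0    1    2    3    4    5    6    7
r[n]    0    1    4    9   13   16   18   22

9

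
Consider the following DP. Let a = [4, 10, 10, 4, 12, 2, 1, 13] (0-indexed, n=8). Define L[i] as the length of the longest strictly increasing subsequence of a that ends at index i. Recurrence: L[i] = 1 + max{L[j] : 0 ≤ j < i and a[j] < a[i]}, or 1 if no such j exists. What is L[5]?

   i    0    1    2    3    4    5    6    7
a[i]    4   10   10    4   12    2    1   13
L[i]    1    2    2    1    3    1    1    4

1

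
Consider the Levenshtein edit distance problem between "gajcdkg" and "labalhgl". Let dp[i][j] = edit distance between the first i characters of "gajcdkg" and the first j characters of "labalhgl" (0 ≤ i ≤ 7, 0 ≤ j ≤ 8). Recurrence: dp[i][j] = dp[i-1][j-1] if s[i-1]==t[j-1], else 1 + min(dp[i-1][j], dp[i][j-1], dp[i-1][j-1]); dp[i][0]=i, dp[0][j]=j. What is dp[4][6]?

5

   ''  l  a  b  a  l  h  g  l
''  0  1  2  3  4  5  6  7  8
 g  1  1  2  3  4  5  6  6  7
 a  2  2  1  2  3  4  5  6  7
 j  3  3  2  2  3  4  5  6  7
 c  4  4  3  3  3  4  5  6  7
 d  5  5  4  4  4  4  5  6  7
 k  6  6  5  5  5  5  5  6  7
 g  7  7  6  6  6  6  6  5  6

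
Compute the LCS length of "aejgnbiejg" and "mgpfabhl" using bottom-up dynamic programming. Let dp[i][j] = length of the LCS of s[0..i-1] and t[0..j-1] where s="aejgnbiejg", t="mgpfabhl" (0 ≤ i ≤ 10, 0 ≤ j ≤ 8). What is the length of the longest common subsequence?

2

   ''  m  g  p  f  a  b  h  l
''  0  0  0  0  0  0  0  0  0
 a  0  0  0  0  0  1  1  1  1
 e  0  0  0  0  0  1  1  1  1
 j  0  0  0  0  0  1  1  1  1
 g  0  0  1  1  1  1  1  1  1
 n  0  0  1  1  1  1  1  1  1
 b  0  0  1  1  1  1  2  2  2
 i  0  0  1  1  1  1  2  2  2
 e  0  0  1  1  1  1  2  2  2
 j  0  0  1  1  1  1  2  2  2
 g  0  0  1  1  1  1  2  2  2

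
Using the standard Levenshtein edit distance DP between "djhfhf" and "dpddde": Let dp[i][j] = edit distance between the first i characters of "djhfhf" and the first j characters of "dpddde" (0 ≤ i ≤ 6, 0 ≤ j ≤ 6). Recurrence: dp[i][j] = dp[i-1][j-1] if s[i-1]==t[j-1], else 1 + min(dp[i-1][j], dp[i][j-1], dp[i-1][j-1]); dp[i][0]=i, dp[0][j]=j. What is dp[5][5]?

   ''  d  p  d  d  d  e
''  0  1  2  3  4  5  6
 d  1  0  1  2  3  4  5
 j  2  1  1  2  3  4  5
 h  3  2  2  2  3  4  5
 f  4  3  3  3  3  4  5
 h  5  4  4  4  4  4  5
 f  6  5  5  5  5  5  5

4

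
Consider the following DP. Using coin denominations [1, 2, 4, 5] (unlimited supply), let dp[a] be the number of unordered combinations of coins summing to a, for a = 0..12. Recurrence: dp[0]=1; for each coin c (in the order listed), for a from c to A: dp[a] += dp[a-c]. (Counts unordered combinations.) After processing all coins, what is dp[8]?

after  coin     0     1     2     3     4     5     6     7     8     9    10    11    12
          1     1     1     1     1     1     1     1     1     1     1     1     1     1
          2     1     1     2     2     3     3     4     4     5     5     6     6     7
          4     1     1     2     2     4     4     6     6     9     9    12    12    16
          5     1     1     2     2     4     5     7     8    11    13    17    19    24

11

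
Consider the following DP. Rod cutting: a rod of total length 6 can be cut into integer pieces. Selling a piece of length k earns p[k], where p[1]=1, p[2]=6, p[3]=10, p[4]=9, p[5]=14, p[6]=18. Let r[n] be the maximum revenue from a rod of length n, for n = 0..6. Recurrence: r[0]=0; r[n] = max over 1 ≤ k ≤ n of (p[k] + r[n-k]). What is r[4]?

12

   n    0    1    2    3    4    5    6
r[n]    0    1    6   10   12   16   20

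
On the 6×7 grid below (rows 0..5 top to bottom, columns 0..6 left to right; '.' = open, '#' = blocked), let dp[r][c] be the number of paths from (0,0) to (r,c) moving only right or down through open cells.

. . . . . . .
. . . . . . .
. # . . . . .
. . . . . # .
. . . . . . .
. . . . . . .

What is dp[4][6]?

r\c   0   1   2   3   4   5   6
  0   1   1   1   1   1   1   1
  1   1   2   3   4   5   6   7
  2   1   0   3   7  12  18  25
  3   1   1   4  11  23   0  25
  4   1   2   6  17  40  40  65
  5   1   3   9  26  66 106 171

65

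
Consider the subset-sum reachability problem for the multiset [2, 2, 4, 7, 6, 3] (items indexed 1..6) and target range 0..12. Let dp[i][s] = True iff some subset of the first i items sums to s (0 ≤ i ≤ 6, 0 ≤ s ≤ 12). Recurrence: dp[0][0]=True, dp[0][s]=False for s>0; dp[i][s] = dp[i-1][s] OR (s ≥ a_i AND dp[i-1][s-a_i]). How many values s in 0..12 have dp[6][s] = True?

i\s   0   1   2   3   4   5   6   7   8   9  10  11  12
  0   T   F   F   F   F   F   F   F   F   F   F   F   F
  1   T   F   T   F   F   F   F   F   F   F   F   F   F
  2   T   F   T   F   T   F   F   F   F   F   F   F   F
  3   T   F   T   F   T   F   T   F   T   F   F   F   F
  4   T   F   T   F   T   F   T   T   T   T   F   T   F
  5   T   F   T   F   T   F   T   T   T   T   T   T   T
  6   T   F   T   T   T   T   T   T   T   T   T   T   T

12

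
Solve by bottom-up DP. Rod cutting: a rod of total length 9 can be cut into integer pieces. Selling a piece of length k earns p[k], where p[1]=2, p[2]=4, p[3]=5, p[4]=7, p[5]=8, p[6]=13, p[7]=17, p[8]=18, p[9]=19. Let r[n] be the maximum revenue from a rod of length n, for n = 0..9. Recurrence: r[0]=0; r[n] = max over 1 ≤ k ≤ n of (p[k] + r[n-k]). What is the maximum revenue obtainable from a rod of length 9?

21

   n    0    1    2    3    4    5    6    7    8    9
r[n]    0    2    4    6    8   10   13   17   19   21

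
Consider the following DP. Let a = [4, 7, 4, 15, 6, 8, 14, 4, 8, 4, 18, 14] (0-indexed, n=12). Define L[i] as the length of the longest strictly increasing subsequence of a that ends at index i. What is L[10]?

   i    0    1    2    3    4    5    6    7    8    9   10   11
a[i]    4    7    4   15    6    8   14    4    8    4   18   14
L[i]    1    2    1    3    2    3    4    1    3    1    5    4

5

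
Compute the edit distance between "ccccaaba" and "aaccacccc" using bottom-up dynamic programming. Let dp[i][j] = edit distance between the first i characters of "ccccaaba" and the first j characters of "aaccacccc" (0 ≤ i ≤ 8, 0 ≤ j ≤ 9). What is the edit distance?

6

   ''  a  a  c  c  a  c  c  c  c
''  0  1  2  3  4  5  6  7  8  9
 c  1  1  2  2  3  4  5  6  7  8
 c  2  2  2  2  2  3  4  5  6  7
 c  3  3  3  2  2  3  3  4  5  6
 c  4  4  4  3  2  3  3  3  4  5
 a  5  4  4  4  3  2  3  4  4  5
 a  6  5  4  5  4  3  3  4  5  5
 b  7  6  5  5  5  4  4  4  5  6
 a  8  7  6  6  6  5  5  5  5  6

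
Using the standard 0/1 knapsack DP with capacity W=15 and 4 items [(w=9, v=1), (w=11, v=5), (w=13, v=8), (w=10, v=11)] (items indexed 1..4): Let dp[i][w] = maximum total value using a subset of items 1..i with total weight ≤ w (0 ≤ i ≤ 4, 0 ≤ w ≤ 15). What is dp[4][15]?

i\w   0   1   2   3   4   5   6   7   8   9  10  11  12  13  14  15
  0   0   0   0   0   0   0   0   0   0   0   0   0   0   0   0   0
  1   0   0   0   0   0   0   0   0   0   1   1   1   1   1   1   1
  2   0   0   0   0   0   0   0   0   0   1   1   5   5   5   5   5
  3   0   0   0   0   0   0   0   0   0   1   1   5   5   8   8   8
  4   0   0   0   0   0   0   0   0   0   1  11  11  11  11  11  11

11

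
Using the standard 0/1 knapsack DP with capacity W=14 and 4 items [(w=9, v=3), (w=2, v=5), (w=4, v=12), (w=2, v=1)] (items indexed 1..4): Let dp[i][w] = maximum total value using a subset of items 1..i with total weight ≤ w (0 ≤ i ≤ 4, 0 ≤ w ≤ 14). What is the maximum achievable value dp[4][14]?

i\w   0   1   2   3   4   5   6   7   8   9  10  11  12  13  14
  0   0   0   0   0   0   0   0   0   0   0   0   0   0   0   0
  1   0   0   0   0   0   0   0   0   0   3   3   3   3   3   3
  2   0   0   5   5   5   5   5   5   5   5   5   8   8   8   8
  3   0   0   5   5  12  12  17  17  17  17  17  17  17  17  17
  4   0   0   5   5  12  12  17  17  18  18  18  18  18  18  18

18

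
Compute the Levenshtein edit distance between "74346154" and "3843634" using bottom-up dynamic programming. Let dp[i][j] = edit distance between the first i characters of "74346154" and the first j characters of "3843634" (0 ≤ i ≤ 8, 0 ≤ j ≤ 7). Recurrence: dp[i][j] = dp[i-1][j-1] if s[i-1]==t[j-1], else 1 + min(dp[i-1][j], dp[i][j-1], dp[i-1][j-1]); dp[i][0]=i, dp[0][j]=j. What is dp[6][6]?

   ''  3  8  4  3  6  3  4
''  0  1  2  3  4  5  6  7
 7  1  1  2  3  4  5  6  7
 4  2  2  2  2  3  4  5  6
 3  3  2  3  3  2  3  4  5
 4  4  3  3  3  3  3  4  4
 6  5  4  4  4  4  3  4  5
 1  6  5  5  5  5  4  4  5
 5  7  6  6  6  6  5  5  5
 4  8  7  7  6  7  6  6  5

4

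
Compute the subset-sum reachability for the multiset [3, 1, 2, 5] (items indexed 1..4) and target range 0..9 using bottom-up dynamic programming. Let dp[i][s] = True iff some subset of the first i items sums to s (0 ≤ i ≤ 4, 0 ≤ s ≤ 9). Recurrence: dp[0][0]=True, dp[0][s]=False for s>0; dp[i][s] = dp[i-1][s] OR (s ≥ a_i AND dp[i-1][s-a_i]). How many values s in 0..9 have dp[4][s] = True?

10

i\s   0   1   2   3   4   5   6   7   8   9
  0   T   F   F   F   F   F   F   F   F   F
  1   T   F   F   T   F   F   F   F   F   F
  2   T   T   F   T   T   F   F   F   F   F
  3   T   T   T   T   T   T   T   F   F   F
  4   T   T   T   T   T   T   T   T   T   T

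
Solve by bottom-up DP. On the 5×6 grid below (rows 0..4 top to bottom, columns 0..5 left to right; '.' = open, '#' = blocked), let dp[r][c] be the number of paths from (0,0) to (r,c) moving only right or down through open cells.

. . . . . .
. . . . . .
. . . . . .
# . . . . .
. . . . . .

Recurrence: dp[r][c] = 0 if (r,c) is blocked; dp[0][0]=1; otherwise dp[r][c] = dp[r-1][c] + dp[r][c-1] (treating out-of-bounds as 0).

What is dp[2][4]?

15

r\c   0   1   2   3   4   5
  0   1   1   1   1   1   1
  1   1   2   3   4   5   6
  2   1   3   6  10  15  21
  3   0   3   9  19  34  55
  4   0   3  12  31  65 120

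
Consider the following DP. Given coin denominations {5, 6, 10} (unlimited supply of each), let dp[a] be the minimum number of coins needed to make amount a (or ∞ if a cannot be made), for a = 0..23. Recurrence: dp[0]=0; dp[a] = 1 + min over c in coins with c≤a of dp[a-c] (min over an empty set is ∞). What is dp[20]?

2

 a  0  1  2  3  4  5  6  7  8  9 10 11 12 13 14 15 16 17 18 19 20 21 22 23
dp  0  -  -  -  -  1  1  -  -  -  1  2  2  -  -  2  2  3  3  -  2  3  3  4
(- denotes ∞ / unreachable)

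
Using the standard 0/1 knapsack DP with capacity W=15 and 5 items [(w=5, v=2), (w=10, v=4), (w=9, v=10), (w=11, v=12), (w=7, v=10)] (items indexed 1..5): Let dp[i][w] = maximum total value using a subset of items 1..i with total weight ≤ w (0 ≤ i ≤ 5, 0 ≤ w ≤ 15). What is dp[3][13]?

10

i\w   0   1   2   3   4   5   6   7   8   9  10  11  12  13  14  15
  0   0   0   0   0   0   0   0   0   0   0   0   0   0   0   0   0
  1   0   0   0   0   0   2   2   2   2   2   2   2   2   2   2   2
  2   0   0   0   0   0   2   2   2   2   2   4   4   4   4   4   6
  3   0   0   0   0   0   2   2   2   2  10  10  10  10  10  12  12
  4   0   0   0   0   0   2   2   2   2  10  10  12  12  12  12  12
  5   0   0   0   0   0   2   2  10  10  10  10  12  12  12  12  12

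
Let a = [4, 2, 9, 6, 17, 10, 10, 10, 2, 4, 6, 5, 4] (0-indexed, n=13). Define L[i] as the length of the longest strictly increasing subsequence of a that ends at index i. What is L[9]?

2

   i    0    1    2    3    4    5    6    7    8    9   10   11   12
a[i]    4    2    9    6   17   10   10   10    2    4    6    5    4
L[i]    1    1    2    2    3    3    3    3    1    2    3    3    2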